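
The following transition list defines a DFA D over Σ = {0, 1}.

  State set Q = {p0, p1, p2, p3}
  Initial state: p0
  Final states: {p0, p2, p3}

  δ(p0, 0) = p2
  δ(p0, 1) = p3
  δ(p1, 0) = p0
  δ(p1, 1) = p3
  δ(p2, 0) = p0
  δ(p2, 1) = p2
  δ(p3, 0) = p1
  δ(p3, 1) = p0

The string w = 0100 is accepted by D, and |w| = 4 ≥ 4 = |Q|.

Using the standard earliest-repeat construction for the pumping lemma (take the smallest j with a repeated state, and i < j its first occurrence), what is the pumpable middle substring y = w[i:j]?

Run of D on w = 0 1 0 0:
  step 0: p0  (start)
  step 1: p2  (read 0: p0→p2)
  step 2: p2  (read 1: p2→p2)   ← first repeat (p2 seen earlier)
  step 3: p0  (read 0: p2→p0)
  step 4: p2  (read 0: p0→p2)

So i = 1, j = 2, giving x = w[0:1] = 0, y = w[1:2] = 1, z = w[2:4] = 00.
Check: |xy| = 2 ≤ 4 and |y| = 1 ≥ 1. Reading y takes D from p2 back to p2, so every xyⁱz is accepted.
Since D has 4 states, any run of length ≥ 4 visits 4+1 states, so by pigeonhole some state repeats within the first 4 steps — that repeat gives the pumpable loop.

1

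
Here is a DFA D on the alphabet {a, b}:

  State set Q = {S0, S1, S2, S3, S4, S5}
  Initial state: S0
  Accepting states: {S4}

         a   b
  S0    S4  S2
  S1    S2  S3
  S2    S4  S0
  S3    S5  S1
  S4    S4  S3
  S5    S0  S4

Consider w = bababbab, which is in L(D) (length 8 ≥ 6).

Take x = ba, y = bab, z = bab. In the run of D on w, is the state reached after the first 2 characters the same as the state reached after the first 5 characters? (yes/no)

State sequence: S0 -b-> S2 -a-> S4 -b-> S3 -a-> S5 -b-> S4

After x (step 2): S4. After xy (step 5): S4.
They match, so y = bab drives D around a cycle from S4 back to itself; pumping y any number of times keeps D in S4 before reading z, and xyⁱz ∈ L(D) for every i ≥ 0.

yes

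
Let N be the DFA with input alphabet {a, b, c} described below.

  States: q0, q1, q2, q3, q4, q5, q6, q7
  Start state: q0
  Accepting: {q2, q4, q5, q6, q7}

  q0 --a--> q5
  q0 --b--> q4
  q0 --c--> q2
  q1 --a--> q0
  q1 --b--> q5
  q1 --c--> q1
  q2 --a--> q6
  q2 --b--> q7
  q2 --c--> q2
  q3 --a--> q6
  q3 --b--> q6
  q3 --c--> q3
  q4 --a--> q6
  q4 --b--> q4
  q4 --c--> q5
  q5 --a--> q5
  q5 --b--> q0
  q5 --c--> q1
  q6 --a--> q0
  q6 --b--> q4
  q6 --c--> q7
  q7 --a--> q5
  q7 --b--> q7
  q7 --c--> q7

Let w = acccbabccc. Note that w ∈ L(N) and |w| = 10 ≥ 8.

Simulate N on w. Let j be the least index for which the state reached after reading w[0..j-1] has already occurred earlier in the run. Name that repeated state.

q1

State sequence: q0 -a-> q5 -c-> q1 -c-> q1 -c-> q1 -b-> q5 -a-> q5 -b-> q0 -c-> q2 -c-> q2 -c-> q2
First repeat at step 3: q1 was already visited.

The earliest repeat is at step j = 3: N is in q1, which it already visited at step i = 2.
Pumping length from the standard proof: p = 8 (the number of states). The repeated state found above gives |xy| = j ≤ 8 and |y| = j − i ≥ 1.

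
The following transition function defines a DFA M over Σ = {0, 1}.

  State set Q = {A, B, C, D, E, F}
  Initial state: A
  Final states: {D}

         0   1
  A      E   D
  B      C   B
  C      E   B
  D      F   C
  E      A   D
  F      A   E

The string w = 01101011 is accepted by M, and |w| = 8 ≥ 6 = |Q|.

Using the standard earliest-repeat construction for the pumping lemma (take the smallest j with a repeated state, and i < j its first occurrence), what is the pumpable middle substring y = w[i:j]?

110

Run of M on w = 0 1 1 0 1 0 1 1:
  step 0: A  (start)
  step 1: E  (read 0: A→E)
  step 2: D  (read 1: E→D)
  step 3: C  (read 1: D→C)
  step 4: E  (read 0: C→E)   ← first repeat (E seen earlier)
  step 5: D  (read 1: E→D)
  step 6: F  (read 0: D→F)
  step 7: E  (read 1: F→E)
  step 8: D  (read 1: E→D)

So i = 1, j = 4, giving x = w[0:1] = 0, y = w[1:4] = 110, z = w[4:8] = 1011.
Check: |xy| = 4 ≤ 6 and |y| = 3 ≥ 1. Reading y takes M from E back to E, so every xyⁱz is accepted.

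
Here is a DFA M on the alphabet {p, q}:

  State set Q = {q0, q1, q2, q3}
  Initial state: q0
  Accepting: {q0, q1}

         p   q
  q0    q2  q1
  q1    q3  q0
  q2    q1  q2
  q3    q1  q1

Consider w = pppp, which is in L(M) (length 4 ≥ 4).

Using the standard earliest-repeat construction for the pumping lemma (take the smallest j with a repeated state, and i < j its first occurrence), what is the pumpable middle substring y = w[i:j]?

Run of M on w = p p p p:
  step 0: q0  (start)
  step 1: q2  (read p: q0→q2)
  step 2: q1  (read p: q2→q1)
  step 3: q3  (read p: q1→q3)
  step 4: q1  (read p: q3→q1)   ← first repeat (q1 seen earlier)

So i = 2, j = 4, giving x = w[0:2] = pp, y = w[2:4] = pp, z = w[4:4] = ε.
Check: |xy| = 4 ≤ 4 and |y| = 2 ≥ 1. Reading y takes M from q1 back to q1, so every xyⁱz is accepted.

pp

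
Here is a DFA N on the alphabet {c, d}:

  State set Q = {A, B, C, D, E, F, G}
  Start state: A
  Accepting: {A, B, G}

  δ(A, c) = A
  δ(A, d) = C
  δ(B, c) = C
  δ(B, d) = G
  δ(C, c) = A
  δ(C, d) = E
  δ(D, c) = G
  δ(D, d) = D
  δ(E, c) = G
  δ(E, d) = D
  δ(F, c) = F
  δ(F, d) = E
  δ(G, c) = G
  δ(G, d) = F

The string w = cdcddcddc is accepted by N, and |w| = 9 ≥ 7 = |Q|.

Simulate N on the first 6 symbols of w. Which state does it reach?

G

State sequence: A -c-> A -d-> C -c-> A -d-> C -d-> E -c-> G

After reading 6 characters, N is in state G.
(This kind of state-tracing is the core of the pumping-lemma construction: with 7 states, pigeonhole forces a repeat within the first 7 steps.)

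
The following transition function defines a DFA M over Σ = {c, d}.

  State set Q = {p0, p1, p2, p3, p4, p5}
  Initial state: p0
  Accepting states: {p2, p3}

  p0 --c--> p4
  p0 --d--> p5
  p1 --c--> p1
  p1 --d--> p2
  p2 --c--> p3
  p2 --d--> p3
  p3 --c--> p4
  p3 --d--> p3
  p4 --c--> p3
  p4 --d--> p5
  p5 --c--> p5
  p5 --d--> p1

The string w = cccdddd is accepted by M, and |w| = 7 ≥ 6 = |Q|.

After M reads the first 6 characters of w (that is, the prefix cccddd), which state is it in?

Run of M on the first 6 characters of w = c c c d d d:
  step 0: p0  (start)
  step 1: p4  (read c: p0→p4)
  step 2: p3  (read c: p4→p3)
  step 3: p4  (read c: p3→p4)
  step 4: p5  (read d: p4→p5)
  step 5: p1  (read d: p5→p1)
  step 6: p2  (read d: p1→p2)

After reading 6 characters, M is in state p2.
(This kind of state-tracing is the core of the pumping-lemma construction: with 6 states, pigeonhole forces a repeat within the first 6 steps.)

p2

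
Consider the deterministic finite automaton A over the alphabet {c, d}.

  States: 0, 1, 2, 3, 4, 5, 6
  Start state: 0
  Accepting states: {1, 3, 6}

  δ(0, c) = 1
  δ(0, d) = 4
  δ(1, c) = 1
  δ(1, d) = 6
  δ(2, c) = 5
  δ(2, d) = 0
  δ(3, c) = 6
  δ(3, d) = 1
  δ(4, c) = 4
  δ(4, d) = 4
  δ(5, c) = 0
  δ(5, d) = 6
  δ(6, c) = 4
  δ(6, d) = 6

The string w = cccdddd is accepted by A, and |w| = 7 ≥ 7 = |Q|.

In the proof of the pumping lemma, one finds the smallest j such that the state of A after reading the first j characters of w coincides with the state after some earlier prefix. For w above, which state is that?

1

Run of A on w = c c c d d d d:
  step 0: 0  (start)
  step 1: 1  (read c: 0→1)
  step 2: 1  (read c: 1→1)   ← first repeat (1 seen earlier)
  step 3: 1  (read c: 1→1)
  step 4: 6  (read d: 1→6)
  step 5: 6  (read d: 6→6)
  step 6: 6  (read d: 6→6)
  step 7: 6  (read d: 6→6)

The earliest repeat is at step j = 2: A is in 1, which it already visited at step i = 1.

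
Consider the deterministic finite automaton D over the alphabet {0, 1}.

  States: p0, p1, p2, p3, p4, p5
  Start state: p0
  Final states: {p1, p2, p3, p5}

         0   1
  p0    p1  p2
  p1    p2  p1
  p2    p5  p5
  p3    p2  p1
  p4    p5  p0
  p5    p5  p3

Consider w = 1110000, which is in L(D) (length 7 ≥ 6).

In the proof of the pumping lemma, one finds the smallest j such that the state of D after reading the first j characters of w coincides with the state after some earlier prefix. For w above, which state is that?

Run of D on w = 1 1 1 0 0 0 0:
  step 0: p0  (start)
  step 1: p2  (read 1: p0→p2)
  step 2: p5  (read 1: p2→p5)
  step 3: p3  (read 1: p5→p3)
  step 4: p2  (read 0: p3→p2)   ← first repeat (p2 seen earlier)
  step 5: p5  (read 0: p2→p5)
  step 6: p5  (read 0: p5→p5)
  step 7: p5  (read 0: p5→p5)

The earliest repeat is at step j = 4: D is in p2, which it already visited at step i = 1.

p2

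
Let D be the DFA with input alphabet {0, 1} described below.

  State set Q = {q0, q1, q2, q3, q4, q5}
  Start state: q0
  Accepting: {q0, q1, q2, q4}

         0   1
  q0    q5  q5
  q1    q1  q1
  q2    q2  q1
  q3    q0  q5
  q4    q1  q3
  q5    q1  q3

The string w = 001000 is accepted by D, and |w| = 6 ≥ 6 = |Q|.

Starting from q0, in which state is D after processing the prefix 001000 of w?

q1

Run of D on the first 6 characters of w = 0 0 1 0 0 0:
  step 0: q0  (start)
  step 1: q5  (read 0: q0→q5)
  step 2: q1  (read 0: q5→q1)
  step 3: q1  (read 1: q1→q1)
  step 4: q1  (read 0: q1→q1)
  step 5: q1  (read 0: q1→q1)
  step 6: q1  (read 0: q1→q1)

After reading 6 characters, D is in state q1.
(This kind of state-tracing is the core of the pumping-lemma construction: with 6 states, pigeonhole forces a repeat within the first 6 steps.)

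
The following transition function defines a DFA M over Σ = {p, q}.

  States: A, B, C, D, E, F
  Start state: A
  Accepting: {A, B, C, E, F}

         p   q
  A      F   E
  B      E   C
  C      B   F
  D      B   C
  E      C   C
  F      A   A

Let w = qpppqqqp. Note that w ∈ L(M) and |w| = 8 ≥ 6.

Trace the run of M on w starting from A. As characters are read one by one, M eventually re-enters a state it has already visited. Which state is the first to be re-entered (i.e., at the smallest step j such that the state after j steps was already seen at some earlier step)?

E

State sequence: A -q-> E -p-> C -p-> B -p-> E -q-> C -q-> F -q-> A -p-> F
First repeat at step 4: E was already visited.

The earliest repeat is at step j = 4: M is in E, which it already visited at step i = 1.
Since M has 6 states, any run of length ≥ 6 visits 6+1 states, so by pigeonhole some state repeats within the first 6 steps — that repeat gives the pumpable loop.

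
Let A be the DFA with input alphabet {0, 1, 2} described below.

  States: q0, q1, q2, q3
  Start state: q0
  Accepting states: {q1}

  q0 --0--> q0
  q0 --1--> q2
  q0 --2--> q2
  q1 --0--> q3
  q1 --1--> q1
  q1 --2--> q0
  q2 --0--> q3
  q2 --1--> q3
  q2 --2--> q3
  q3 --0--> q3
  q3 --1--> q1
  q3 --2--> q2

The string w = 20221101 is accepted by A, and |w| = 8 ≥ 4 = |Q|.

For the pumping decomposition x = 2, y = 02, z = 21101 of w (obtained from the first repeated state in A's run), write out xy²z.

xy^2z = 2·02·02·21101 = 2020221101.
Reading y = 02 takes A from q2 back to q2, so after x·y·y the machine is still in q2, and z then leads to the accepting state q1. Hence 2020221101 ∈ L(A).

2020221101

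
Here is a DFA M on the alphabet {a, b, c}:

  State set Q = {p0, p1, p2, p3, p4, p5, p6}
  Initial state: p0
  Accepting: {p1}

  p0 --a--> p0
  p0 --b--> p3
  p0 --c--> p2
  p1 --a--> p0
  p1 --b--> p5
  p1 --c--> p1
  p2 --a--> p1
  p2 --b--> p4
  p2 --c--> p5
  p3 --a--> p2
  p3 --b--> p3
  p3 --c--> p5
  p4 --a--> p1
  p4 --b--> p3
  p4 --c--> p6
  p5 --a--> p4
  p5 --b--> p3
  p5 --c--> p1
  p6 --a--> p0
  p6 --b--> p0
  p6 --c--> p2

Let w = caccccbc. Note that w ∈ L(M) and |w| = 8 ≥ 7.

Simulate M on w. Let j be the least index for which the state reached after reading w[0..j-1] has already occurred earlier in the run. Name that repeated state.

Run of M on w = c a c c c c b c:
  step 0: p0  (start)
  step 1: p2  (read c: p0→p2)
  step 2: p1  (read a: p2→p1)
  step 3: p1  (read c: p1→p1)   ← first repeat (p1 seen earlier)
  step 4: p1  (read c: p1→p1)
  step 5: p1  (read c: p1→p1)
  step 6: p1  (read c: p1→p1)
  step 7: p5  (read b: p1→p5)
  step 8: p1  (read c: p5→p1)

The earliest repeat is at step j = 3: M is in p1, which it already visited at step i = 2.

p1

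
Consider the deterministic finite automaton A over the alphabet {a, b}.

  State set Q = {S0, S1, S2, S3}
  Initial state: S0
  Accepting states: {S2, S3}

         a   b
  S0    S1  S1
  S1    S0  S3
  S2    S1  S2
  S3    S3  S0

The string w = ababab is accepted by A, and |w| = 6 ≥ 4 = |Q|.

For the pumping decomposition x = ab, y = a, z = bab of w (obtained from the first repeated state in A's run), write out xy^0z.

xy⁰z = xz = ab·bab = abbab.
Reading y = a takes A from S3 back to S3, so after x the machine is still in S3, and z then leads to the accepting state S3. Hence abbab ∈ L(A).

abbab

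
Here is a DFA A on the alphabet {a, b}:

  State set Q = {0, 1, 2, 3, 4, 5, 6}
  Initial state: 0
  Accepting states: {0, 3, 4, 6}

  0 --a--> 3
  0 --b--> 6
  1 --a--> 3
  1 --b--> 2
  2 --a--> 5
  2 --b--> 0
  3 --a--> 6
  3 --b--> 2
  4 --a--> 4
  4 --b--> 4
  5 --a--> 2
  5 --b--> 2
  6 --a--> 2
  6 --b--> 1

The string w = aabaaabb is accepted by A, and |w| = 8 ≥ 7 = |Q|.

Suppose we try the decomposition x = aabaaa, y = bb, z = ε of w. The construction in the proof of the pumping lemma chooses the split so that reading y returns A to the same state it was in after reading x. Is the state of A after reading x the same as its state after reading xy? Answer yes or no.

State sequence: 0 -a-> 3 -a-> 6 -b-> 1 -a-> 3 -a-> 6 -a-> 2 -b-> 0 -b-> 6

After x (step 6): 2. After xy (step 8): 6.
They differ (2 ≠ 6), so y is not a cycle from the state after x; this split is not the one the pumping-lemma construction produces, and pumping y need not keep the string in L(A).

no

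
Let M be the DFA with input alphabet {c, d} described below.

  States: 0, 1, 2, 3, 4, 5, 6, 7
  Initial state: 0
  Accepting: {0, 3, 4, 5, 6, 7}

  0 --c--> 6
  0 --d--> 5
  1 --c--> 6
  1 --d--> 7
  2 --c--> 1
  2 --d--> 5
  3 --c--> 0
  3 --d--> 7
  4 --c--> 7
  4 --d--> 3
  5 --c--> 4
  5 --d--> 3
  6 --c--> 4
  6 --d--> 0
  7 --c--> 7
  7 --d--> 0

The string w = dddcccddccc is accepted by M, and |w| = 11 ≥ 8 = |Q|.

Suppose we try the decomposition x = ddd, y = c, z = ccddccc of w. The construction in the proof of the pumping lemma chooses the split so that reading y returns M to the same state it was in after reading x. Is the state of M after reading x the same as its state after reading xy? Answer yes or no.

Run of M on the first 4 characters of w = d d d c:
  step 0: 0  (start)
  step 1: 5  (read d: 0→5)
  step 2: 3  (read d: 5→3)
  step 3: 7  (read d: 3→7)
  step 4: 7  (read c: 7→7)

After x (step 3): 7. After xy (step 4): 7.
They match, so y = c drives M around a cycle from 7 back to itself; pumping y any number of times keeps M in 7 before reading z, and xyⁱz ∈ L(M) for every i ≥ 0.

yes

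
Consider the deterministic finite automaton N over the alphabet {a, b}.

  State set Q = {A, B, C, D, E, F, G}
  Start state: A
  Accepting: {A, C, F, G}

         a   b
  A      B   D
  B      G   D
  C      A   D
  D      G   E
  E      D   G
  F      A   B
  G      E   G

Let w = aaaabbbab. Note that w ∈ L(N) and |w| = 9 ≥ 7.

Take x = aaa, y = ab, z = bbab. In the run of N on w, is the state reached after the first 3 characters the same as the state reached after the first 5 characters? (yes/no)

Run of N on the first 5 characters of w = a a a a b:
  step 0: A  (start)
  step 1: B  (read a: A→B)
  step 2: G  (read a: B→G)
  step 3: E  (read a: G→E)
  step 4: D  (read a: E→D)
  step 5: E  (read b: D→E)

After x (step 3): E. After xy (step 5): E.
They match, so y = ab drives N around a cycle from E back to itself; pumping y any number of times keeps N in E before reading z, and xyⁱz ∈ L(N) for every i ≥ 0.

yes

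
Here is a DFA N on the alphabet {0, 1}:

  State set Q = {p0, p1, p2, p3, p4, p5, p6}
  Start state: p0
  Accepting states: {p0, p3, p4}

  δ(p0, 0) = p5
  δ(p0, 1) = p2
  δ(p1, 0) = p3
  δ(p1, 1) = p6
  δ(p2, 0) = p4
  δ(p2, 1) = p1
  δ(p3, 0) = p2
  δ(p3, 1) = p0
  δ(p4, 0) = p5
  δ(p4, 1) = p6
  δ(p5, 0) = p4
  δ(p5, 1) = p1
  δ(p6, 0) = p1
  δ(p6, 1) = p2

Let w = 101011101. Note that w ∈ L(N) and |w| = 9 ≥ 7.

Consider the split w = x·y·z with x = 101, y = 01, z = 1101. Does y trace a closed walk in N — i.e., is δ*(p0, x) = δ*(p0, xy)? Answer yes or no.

yes

Run of N on the first 5 characters of w = 1 0 1 0 1:
  step 0: p0  (start)
  step 1: p2  (read 1: p0→p2)
  step 2: p4  (read 0: p2→p4)
  step 3: p6  (read 1: p4→p6)
  step 4: p1  (read 0: p6→p1)
  step 5: p6  (read 1: p1→p6)

After x (step 3): p6. After xy (step 5): p6.
They match, so y = 01 drives N around a cycle from p6 back to itself; pumping y any number of times keeps N in p6 before reading z, and xyⁱz ∈ L(N) for every i ≥ 0.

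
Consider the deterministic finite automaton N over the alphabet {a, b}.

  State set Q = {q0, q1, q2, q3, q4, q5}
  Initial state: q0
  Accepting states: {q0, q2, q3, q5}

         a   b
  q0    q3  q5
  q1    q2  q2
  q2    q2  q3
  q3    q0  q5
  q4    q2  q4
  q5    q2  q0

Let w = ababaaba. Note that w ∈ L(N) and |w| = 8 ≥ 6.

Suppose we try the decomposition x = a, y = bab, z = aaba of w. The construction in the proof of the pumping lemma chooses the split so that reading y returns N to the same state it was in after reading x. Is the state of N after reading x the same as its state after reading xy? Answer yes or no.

yes

Run of N on the first 4 characters of w = a b a b:
  step 0: q0  (start)
  step 1: q3  (read a: q0→q3)
  step 2: q5  (read b: q3→q5)
  step 3: q2  (read a: q5→q2)
  step 4: q3  (read b: q2→q3)

After x (step 1): q3. After xy (step 4): q3.
They match, so y = bab drives N around a cycle from q3 back to itself; pumping y any number of times keeps N in q3 before reading z, and xyⁱz ∈ L(N) for every i ≥ 0.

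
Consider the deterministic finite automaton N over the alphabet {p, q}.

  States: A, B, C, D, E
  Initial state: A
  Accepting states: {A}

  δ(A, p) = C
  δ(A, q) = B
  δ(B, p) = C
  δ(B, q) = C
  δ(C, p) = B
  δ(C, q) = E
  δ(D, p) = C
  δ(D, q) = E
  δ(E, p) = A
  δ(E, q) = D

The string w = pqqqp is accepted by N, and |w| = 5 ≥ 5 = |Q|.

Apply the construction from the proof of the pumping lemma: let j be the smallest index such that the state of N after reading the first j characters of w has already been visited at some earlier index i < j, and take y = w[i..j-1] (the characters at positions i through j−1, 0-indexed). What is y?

qq

Run of N on w = p q q q p:
  step 0: A  (start)
  step 1: C  (read p: A→C)
  step 2: E  (read q: C→E)
  step 3: D  (read q: E→D)
  step 4: E  (read q: D→E)   ← first repeat (E seen earlier)
  step 5: A  (read p: E→A)

So i = 2, j = 4, giving x = w[0:2] = pq, y = w[2:4] = qq, z = w[4:5] = p.
Check: |xy| = 4 ≤ 5 and |y| = 2 ≥ 1. Reading y takes N from E back to E, so every xyⁱz is accepted.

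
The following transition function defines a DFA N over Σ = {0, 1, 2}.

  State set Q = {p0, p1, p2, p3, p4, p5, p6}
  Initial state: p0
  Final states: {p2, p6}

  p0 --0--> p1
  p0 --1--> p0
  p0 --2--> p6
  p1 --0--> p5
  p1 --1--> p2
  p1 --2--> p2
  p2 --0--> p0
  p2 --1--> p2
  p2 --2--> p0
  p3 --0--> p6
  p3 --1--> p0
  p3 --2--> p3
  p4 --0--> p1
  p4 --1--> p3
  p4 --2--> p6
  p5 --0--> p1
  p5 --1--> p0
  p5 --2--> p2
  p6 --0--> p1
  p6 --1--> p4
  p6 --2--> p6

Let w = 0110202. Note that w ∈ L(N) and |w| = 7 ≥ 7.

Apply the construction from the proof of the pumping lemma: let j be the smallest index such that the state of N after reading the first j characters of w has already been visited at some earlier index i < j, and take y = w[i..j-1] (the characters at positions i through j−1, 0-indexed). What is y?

Run of N on w = 0 1 1 0 2 0 2:
  step 0: p0  (start)
  step 1: p1  (read 0: p0→p1)
  step 2: p2  (read 1: p1→p2)
  step 3: p2  (read 1: p2→p2)   ← first repeat (p2 seen earlier)
  step 4: p0  (read 0: p2→p0)
  step 5: p6  (read 2: p0→p6)
  step 6: p1  (read 0: p6→p1)
  step 7: p2  (read 2: p1→p2)

So i = 2, j = 3, giving x = w[0:2] = 01, y = w[2:3] = 1, z = w[3:7] = 0202.
Check: |xy| = 3 ≤ 7 and |y| = 1 ≥ 1. Reading y takes N from p2 back to p2, so every xyⁱz is accepted.

1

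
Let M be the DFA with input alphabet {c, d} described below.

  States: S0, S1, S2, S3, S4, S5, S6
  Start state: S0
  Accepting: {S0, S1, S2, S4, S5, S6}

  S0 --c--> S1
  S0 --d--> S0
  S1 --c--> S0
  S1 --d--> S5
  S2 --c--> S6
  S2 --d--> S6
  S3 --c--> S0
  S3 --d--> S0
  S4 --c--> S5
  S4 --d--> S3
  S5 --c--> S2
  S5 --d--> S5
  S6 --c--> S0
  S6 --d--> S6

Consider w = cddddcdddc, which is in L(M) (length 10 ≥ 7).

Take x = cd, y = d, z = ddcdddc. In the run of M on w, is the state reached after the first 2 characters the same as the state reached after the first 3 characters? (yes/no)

Run of M on the first 3 characters of w = c d d:
  step 0: S0  (start)
  step 1: S1  (read c: S0→S1)
  step 2: S5  (read d: S1→S5)
  step 3: S5  (read d: S5→S5)

After x (step 2): S5. After xy (step 3): S5.
They match, so y = d drives M around a cycle from S5 back to itself; pumping y any number of times keeps M in S5 before reading z, and xyⁱz ∈ L(M) for every i ≥ 0.

yes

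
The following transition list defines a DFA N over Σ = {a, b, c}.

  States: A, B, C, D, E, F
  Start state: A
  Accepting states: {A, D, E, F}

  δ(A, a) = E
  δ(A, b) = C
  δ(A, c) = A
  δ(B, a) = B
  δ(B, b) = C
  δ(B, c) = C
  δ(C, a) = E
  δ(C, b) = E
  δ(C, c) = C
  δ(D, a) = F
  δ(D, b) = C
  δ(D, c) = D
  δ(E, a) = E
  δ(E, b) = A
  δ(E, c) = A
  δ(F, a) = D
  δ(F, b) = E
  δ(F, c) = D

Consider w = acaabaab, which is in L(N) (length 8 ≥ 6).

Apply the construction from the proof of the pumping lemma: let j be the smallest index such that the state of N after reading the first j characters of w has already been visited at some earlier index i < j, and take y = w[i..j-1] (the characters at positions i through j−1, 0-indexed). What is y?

State sequence: A -a-> E -c-> A -a-> E -a-> E -b-> A -a-> E -a-> E -b-> A
First repeat at step 2: A was already visited.

So i = 0, j = 2, giving x = w[0:0] = ε, y = w[0:2] = ac, z = w[2:8] = aabaab.
Check: |xy| = 2 ≤ 6 and |y| = 2 ≥ 1. Reading y takes N from A back to A, so every xyⁱz is accepted.

ac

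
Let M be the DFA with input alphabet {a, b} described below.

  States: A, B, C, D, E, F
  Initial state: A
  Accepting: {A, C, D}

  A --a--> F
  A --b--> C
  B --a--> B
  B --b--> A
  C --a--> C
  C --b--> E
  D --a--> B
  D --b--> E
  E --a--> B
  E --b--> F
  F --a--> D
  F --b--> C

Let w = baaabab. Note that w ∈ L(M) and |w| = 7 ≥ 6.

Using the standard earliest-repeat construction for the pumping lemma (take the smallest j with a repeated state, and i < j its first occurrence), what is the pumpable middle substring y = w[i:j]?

a

Run of M on w = b a a a b a b:
  step 0: A  (start)
  step 1: C  (read b: A→C)
  step 2: C  (read a: C→C)   ← first repeat (C seen earlier)
  step 3: C  (read a: C→C)
  step 4: C  (read a: C→C)
  step 5: E  (read b: C→E)
  step 6: B  (read a: E→B)
  step 7: A  (read b: B→A)

So i = 1, j = 2, giving x = w[0:1] = b, y = w[1:2] = a, z = w[2:7] = aabab.
Check: |xy| = 2 ≤ 6 and |y| = 1 ≥ 1. Reading y takes M from C back to C, so every xyⁱz is accepted.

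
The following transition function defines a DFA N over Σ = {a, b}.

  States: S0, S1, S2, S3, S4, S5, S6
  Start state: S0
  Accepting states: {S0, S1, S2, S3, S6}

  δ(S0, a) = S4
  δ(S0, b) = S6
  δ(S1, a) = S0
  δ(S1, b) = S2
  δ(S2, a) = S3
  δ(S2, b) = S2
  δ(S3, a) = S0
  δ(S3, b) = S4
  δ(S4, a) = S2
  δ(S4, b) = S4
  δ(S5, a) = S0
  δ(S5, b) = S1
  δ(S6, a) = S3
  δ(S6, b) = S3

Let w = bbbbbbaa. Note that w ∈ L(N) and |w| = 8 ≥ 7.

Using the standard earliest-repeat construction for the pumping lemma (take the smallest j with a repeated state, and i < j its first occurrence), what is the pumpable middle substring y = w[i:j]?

b

State sequence: S0 -b-> S6 -b-> S3 -b-> S4 -b-> S4 -b-> S4 -b-> S4 -a-> S2 -a-> S3
First repeat at step 4: S4 was already visited.

So i = 3, j = 4, giving x = w[0:3] = bbb, y = w[3:4] = b, z = w[4:8] = bbaa.
Check: |xy| = 4 ≤ 7 and |y| = 1 ≥ 1. Reading y takes N from S4 back to S4, so every xyⁱz is accepted.
Since N has 7 states, any run of length ≥ 7 visits 7+1 states, so by pigeonhole some state repeats within the first 7 steps — that repeat gives the pumpable loop.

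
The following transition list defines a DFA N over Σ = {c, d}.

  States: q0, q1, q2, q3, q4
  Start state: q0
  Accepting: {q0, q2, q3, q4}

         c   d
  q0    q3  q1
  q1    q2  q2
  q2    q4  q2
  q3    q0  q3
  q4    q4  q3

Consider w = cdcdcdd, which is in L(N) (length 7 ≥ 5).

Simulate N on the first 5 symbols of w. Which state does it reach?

State sequence: q0 -c-> q3 -d-> q3 -c-> q0 -d-> q1 -c-> q2

After reading 5 characters, N is in state q2.

q2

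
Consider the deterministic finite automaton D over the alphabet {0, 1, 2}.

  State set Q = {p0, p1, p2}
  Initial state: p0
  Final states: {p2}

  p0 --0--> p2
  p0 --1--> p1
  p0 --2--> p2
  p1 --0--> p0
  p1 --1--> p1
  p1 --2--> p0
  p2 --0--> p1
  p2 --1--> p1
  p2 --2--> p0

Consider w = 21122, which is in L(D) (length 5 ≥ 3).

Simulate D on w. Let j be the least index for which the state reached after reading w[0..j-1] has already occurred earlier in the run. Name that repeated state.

State sequence: p0 -2-> p2 -1-> p1 -1-> p1 -2-> p0 -2-> p2
First repeat at step 3: p1 was already visited.

The earliest repeat is at step j = 3: D is in p1, which it already visited at step i = 2.
The DFA has 3 states, so the proof of the pumping lemma guarantees a repeated state among the first 3+1 visited; the segment between the two visits is the pumpable y.

p1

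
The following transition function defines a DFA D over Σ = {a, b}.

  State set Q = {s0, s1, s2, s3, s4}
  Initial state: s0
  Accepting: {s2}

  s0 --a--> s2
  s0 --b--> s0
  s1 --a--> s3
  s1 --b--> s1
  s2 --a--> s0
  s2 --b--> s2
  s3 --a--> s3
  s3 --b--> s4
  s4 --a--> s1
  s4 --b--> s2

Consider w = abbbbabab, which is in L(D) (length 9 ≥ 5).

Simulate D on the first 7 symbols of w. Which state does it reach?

State sequence: s0 -a-> s2 -b-> s2 -b-> s2 -b-> s2 -b-> s2 -a-> s0 -b-> s0

After reading 7 characters, D is in state s0.

s0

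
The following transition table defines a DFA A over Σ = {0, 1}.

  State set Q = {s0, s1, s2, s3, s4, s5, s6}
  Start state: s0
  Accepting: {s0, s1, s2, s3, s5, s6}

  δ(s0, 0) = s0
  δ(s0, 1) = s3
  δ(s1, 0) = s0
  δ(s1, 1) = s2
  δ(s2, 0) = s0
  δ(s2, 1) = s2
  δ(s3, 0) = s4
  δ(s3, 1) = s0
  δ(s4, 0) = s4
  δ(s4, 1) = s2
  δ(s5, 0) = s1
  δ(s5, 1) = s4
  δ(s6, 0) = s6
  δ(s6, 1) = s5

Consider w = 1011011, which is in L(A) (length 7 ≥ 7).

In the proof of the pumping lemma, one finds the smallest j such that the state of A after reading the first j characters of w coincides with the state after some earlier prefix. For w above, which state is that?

State sequence: s0 -1-> s3 -0-> s4 -1-> s2 -1-> s2 -0-> s0 -1-> s3 -1-> s0
First repeat at step 4: s2 was already visited.

The earliest repeat is at step j = 4: A is in s2, which it already visited at step i = 3.

s2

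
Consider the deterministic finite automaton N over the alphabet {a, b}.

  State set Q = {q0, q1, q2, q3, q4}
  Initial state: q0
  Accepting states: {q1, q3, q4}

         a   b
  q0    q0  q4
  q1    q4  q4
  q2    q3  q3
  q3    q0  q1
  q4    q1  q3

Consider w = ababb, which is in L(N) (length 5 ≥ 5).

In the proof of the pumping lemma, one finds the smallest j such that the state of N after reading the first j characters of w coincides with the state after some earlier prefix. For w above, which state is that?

q0

State sequence: q0 -a-> q0 -b-> q4 -a-> q1 -b-> q4 -b-> q3
First repeat at step 1: q0 was already visited.

The earliest repeat is at step j = 1: N is in q0, which it already visited at step i = 0.
With |Q| = 5, pigeonhole forces a state repeat no later than step 5; the substring read between the first and second visits to that state can be pumped.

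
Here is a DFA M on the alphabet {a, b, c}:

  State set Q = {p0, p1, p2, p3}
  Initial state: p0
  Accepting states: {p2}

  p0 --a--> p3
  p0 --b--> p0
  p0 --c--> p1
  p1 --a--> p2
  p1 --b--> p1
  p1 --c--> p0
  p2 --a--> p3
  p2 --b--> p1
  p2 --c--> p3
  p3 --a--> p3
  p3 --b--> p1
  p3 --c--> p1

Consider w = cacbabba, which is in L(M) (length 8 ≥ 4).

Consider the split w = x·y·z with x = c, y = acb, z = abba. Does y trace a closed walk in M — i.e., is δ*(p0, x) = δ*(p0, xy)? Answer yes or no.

Run of M on the first 4 characters of w = c a c b:
  step 0: p0  (start)
  step 1: p1  (read c: p0→p1)
  step 2: p2  (read a: p1→p2)
  step 3: p3  (read c: p2→p3)
  step 4: p1  (read b: p3→p1)

After x (step 1): p1. After xy (step 4): p1.
They match, so y = acb drives M around a cycle from p1 back to itself; pumping y any number of times keeps M in p1 before reading z, and xyⁱz ∈ L(M) for every i ≥ 0.

yes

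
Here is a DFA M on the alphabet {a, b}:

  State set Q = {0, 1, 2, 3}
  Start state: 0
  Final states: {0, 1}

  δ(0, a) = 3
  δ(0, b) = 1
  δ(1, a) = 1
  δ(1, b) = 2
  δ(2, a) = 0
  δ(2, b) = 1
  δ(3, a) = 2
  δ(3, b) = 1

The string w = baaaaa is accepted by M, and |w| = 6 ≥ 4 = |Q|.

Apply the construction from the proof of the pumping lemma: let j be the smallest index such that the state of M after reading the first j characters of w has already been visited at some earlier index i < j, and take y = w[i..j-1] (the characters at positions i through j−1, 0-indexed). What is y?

a

State sequence: 0 -b-> 1 -a-> 1 -a-> 1 -a-> 1 -a-> 1 -a-> 1
First repeat at step 2: 1 was already visited.

So i = 1, j = 2, giving x = w[0:1] = b, y = w[1:2] = a, z = w[2:6] = aaaa.
Check: |xy| = 2 ≤ 4 and |y| = 1 ≥ 1. Reading y takes M from 1 back to 1, so every xyⁱz is accepted.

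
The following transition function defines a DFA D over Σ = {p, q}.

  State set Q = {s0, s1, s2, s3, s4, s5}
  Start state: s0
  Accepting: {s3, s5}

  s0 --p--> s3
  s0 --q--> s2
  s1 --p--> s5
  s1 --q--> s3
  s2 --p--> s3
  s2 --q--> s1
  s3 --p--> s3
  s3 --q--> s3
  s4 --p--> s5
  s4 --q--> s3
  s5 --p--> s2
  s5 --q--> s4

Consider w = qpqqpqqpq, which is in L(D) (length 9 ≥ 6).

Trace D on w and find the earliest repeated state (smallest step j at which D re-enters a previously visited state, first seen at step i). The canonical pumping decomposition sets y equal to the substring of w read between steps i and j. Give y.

State sequence: s0 -q-> s2 -p-> s3 -q-> s3 -q-> s3 -p-> s3 -q-> s3 -q-> s3 -p-> s3 -q-> s3
First repeat at step 3: s3 was already visited.

So i = 2, j = 3, giving x = w[0:2] = qp, y = w[2:3] = q, z = w[3:9] = qpqqpq.
Check: |xy| = 3 ≤ 6 and |y| = 1 ≥ 1. Reading y takes D from s3 back to s3, so every xyⁱz is accepted.
Since D has 6 states, any run of length ≥ 6 visits 6+1 states, so by pigeonhole some state repeats within the first 6 steps — that repeat gives the pumpable loop.

q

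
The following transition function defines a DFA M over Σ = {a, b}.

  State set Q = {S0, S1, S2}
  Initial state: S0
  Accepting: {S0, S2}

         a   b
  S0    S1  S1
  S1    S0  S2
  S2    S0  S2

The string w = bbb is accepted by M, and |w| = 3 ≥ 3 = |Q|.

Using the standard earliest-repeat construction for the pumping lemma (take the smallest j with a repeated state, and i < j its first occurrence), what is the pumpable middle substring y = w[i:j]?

b

State sequence: S0 -b-> S1 -b-> S2 -b-> S2
First repeat at step 3: S2 was already visited.

So i = 2, j = 3, giving x = w[0:2] = bb, y = w[2:3] = b, z = w[3:3] = ε.
Check: |xy| = 3 ≤ 3 and |y| = 1 ≥ 1. Reading y takes M from S2 back to S2, so every xyⁱz is accepted.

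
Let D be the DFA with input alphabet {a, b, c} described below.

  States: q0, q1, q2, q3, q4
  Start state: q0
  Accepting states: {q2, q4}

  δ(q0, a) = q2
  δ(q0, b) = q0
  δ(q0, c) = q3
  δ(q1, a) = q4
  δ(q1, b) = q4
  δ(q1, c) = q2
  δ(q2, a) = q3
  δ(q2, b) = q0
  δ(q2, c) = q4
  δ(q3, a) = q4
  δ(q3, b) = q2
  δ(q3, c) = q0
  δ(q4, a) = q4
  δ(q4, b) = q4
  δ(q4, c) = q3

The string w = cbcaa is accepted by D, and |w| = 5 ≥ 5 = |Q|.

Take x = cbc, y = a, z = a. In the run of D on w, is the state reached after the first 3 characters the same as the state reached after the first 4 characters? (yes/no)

yes

State sequence: q0 -c-> q3 -b-> q2 -c-> q4 -a-> q4

After x (step 3): q4. After xy (step 4): q4.
They match, so y = a drives D around a cycle from q4 back to itself; pumping y any number of times keeps D in q4 before reading z, and xyⁱz ∈ L(D) for every i ≥ 0.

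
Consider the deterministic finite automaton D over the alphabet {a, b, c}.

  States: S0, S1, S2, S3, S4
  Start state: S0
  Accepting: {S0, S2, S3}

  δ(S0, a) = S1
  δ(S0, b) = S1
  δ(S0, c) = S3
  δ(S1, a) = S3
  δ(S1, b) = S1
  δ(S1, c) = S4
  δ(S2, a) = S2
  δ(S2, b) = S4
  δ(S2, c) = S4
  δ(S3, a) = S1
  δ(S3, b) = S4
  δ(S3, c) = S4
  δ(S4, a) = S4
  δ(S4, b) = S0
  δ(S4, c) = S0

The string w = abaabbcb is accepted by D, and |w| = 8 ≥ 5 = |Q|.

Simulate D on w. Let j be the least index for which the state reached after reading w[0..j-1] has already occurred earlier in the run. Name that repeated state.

S1

Run of D on w = a b a a b b c b:
  step 0: S0  (start)
  step 1: S1  (read a: S0→S1)
  step 2: S1  (read b: S1→S1)   ← first repeat (S1 seen earlier)
  step 3: S3  (read a: S1→S3)
  step 4: S1  (read a: S3→S1)
  step 5: S1  (read b: S1→S1)
  step 6: S1  (read b: S1→S1)
  step 7: S4  (read c: S1→S4)
  step 8: S0  (read b: S4→S0)

The earliest repeat is at step j = 2: D is in S1, which it already visited at step i = 1.
The DFA has 5 states, so the proof of the pumping lemma guarantees a repeated state among the first 5+1 visited; the segment between the two visits is the pumpable y.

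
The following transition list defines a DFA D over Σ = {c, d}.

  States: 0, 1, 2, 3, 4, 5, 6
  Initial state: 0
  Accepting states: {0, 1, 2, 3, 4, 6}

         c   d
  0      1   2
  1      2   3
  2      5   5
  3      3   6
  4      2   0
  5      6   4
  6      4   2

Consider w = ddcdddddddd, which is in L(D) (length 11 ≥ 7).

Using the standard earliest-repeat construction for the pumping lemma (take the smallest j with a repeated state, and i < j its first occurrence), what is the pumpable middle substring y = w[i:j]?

State sequence: 0 -d-> 2 -d-> 5 -c-> 6 -d-> 2 -d-> 5 -d-> 4 -d-> 0 -d-> 2 -d-> 5 -d-> 4 -d-> 0
First repeat at step 4: 2 was already visited.

So i = 1, j = 4, giving x = w[0:1] = d, y = w[1:4] = dcd, z = w[4:11] = ddddddd.
Check: |xy| = 4 ≤ 7 and |y| = 3 ≥ 1. Reading y takes D from 2 back to 2, so every xyⁱz is accepted.

dcd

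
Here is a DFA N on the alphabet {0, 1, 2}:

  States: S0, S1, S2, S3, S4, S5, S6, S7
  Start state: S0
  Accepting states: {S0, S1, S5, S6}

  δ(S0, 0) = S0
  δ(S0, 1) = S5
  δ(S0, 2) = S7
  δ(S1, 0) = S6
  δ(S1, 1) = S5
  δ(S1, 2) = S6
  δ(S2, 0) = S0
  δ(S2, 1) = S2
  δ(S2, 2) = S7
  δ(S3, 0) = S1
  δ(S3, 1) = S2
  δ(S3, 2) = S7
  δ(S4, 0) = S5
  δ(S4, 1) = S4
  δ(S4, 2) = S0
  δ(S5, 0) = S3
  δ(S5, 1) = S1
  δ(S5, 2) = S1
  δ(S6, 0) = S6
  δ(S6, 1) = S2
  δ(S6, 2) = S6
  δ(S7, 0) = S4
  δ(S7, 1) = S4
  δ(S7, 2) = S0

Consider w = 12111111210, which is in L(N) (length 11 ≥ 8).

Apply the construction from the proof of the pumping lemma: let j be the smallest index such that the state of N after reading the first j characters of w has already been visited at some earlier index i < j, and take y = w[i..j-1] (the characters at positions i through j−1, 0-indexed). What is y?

21

State sequence: S0 -1-> S5 -2-> S1 -1-> S5 -1-> S1 -1-> S5 -1-> S1 -1-> S5 -1-> S1 -2-> S6 -1-> S2 -0-> S0
First repeat at step 3: S5 was already visited.

So i = 1, j = 3, giving x = w[0:1] = 1, y = w[1:3] = 21, z = w[3:11] = 11111210.
Check: |xy| = 3 ≤ 8 and |y| = 2 ≥ 1. Reading y takes N from S5 back to S5, so every xyⁱz is accepted.
With |Q| = 8, pigeonhole forces a state repeat no later than step 8; the substring read between the first and second visits to that state can be pumped.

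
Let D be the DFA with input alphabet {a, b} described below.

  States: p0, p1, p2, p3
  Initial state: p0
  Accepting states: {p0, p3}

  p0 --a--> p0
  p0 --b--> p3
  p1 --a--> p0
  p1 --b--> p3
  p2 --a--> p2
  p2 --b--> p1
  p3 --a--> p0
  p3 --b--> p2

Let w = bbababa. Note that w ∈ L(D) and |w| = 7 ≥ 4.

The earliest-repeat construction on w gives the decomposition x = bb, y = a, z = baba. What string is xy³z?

bbaaababa

xy^3z = bb·a·a·a·baba = bbaaababa.
Reading y = a takes D from p2 back to p2, so after x·y·y·y the machine is still in p2, and z then leads to the accepting state p0. Hence bbaaababa ∈ L(D).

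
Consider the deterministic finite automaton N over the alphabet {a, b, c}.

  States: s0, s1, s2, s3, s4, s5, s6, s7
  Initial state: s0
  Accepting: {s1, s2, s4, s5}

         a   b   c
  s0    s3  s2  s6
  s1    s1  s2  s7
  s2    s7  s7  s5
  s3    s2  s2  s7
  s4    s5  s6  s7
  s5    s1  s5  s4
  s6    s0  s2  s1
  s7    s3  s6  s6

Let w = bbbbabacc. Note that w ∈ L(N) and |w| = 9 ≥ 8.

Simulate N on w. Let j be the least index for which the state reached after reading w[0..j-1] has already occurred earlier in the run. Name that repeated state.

State sequence: s0 -b-> s2 -b-> s7 -b-> s6 -b-> s2 -a-> s7 -b-> s6 -a-> s0 -c-> s6 -c-> s1
First repeat at step 4: s2 was already visited.

The earliest repeat is at step j = 4: N is in s2, which it already visited at step i = 1.
Pumping length from the standard proof: p = 8 (the number of states). The repeated state found above gives |xy| = j ≤ 8 and |y| = j − i ≥ 1.

s2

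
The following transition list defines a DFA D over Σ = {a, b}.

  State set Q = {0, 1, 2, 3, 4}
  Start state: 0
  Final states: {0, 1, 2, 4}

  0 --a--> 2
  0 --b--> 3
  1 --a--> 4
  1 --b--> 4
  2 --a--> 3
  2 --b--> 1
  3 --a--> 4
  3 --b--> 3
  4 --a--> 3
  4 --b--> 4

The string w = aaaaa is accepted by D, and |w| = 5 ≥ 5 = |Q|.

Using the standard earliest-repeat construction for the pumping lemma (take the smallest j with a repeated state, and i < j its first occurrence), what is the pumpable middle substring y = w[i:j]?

aa

State sequence: 0 -a-> 2 -a-> 3 -a-> 4 -a-> 3 -a-> 4
First repeat at step 4: 3 was already visited.

So i = 2, j = 4, giving x = w[0:2] = aa, y = w[2:4] = aa, z = w[4:5] = a.
Check: |xy| = 4 ≤ 5 and |y| = 2 ≥ 1. Reading y takes D from 3 back to 3, so every xyⁱz is accepted.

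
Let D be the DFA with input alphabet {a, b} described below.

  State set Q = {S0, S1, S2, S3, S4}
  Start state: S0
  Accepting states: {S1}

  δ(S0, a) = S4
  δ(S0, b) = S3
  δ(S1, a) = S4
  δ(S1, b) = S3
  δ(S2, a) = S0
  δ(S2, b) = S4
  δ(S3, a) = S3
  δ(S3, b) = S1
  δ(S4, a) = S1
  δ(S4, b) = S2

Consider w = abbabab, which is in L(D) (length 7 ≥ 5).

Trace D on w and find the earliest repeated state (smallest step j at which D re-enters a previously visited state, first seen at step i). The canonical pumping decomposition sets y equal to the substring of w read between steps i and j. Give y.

State sequence: S0 -a-> S4 -b-> S2 -b-> S4 -a-> S1 -b-> S3 -a-> S3 -b-> S1
First repeat at step 3: S4 was already visited.

So i = 1, j = 3, giving x = w[0:1] = a, y = w[1:3] = bb, z = w[3:7] = abab.
Check: |xy| = 3 ≤ 5 and |y| = 2 ≥ 1. Reading y takes D from S4 back to S4, so every xyⁱz is accepted.
With |Q| = 5, pigeonhole forces a state repeat no later than step 5; the substring read between the first and second visits to that state can be pumped.

bb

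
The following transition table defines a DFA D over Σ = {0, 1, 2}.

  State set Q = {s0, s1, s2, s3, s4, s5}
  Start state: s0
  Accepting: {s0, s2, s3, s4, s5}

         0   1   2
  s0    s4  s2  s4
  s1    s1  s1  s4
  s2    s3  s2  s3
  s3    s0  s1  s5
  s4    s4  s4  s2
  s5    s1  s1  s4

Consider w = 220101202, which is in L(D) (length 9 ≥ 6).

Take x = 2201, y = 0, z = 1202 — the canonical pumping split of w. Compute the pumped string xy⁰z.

22011202

xy⁰z = xz = 2201·1202 = 22011202.
Reading y = 0 takes D from s1 back to s1, so after x the machine is still in s1, and z then leads to the accepting state s2. Hence 22011202 ∈ L(D).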